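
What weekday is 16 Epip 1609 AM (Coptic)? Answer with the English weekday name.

Saturday

Equivalently 22 July 1893 Gregorian, JDN 2412667.
2412667 ≡ 5 (mod 7); counting from Monday = 0 gives Saturday.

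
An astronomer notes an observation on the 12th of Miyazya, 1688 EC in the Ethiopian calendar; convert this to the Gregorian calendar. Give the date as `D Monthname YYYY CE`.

Both dates share Julian Day Number 2340619; in the Gregorian calendar that is 17 April 1696 CE.

17 April 1696 CE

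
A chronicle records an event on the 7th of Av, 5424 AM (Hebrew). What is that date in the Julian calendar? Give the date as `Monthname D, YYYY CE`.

Both dates share Julian Day Number 2329034; in the Julian calendar that is 19 July 1664 CE.

July 19, 1664 CE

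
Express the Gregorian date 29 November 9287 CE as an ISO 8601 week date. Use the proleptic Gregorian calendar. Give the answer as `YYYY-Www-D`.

9287-W48-6

The weekday is Saturday (ISO weekday 6).
That Saturday belongs to ISO week 48 of ISO year 9287.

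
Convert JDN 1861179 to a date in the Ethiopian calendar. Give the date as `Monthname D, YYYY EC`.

Nehase 26, 375 EC

JDN 1861179 is 20 August 383 in the proleptic Gregorian calendar.
In the Ethiopian calendar that day is Nehase 26, 375 EC.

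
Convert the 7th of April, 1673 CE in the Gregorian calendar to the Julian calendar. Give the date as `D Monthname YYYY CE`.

28 March 1673 CE

At this point the Julian calendar is 10 days behind the Gregorian.
7 April 1673 Gregorian − 10 days → 28 March 1673 Julian.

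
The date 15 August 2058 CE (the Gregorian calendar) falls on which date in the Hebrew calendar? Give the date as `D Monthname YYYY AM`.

Julian Day Number of the source date = 2472956.
Converting JDN 2472956 to the Hebrew calendar gives 25 Av 5818 AM.

25 Av 5818 AM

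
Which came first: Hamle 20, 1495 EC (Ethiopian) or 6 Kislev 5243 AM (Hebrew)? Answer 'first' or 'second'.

The two dates have Julian Day Numbers 2270223 and 2262679 respectively.
Since 2262679 < 2270223, the second date comes first.

second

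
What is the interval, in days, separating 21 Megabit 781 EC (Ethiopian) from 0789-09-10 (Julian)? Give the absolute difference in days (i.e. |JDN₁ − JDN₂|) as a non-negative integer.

177

JDN of the first date = 2009316.
JDN of the second date = 2009493.
|2009493 − 2009316| = 177.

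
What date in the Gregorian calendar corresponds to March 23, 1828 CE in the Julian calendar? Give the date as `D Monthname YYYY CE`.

For dates in this range the Gregorian date is 12 days ahead of the Julian.
23 March 1828 Julian + 12 days → 4 April 1828 Gregorian.

4 April 1828 CE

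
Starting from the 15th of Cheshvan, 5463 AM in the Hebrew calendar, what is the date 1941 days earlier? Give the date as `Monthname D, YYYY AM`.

The starting date is JDN 2343012; 2343012 − 1941 = 2341071.
JDN 2341071 corresponds to Tammuz 24, 5457 AM.

Tammuz 24, 5457 AM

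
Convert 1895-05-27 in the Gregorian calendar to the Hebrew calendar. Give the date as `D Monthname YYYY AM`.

4 Sivan 5655 AM

Julian Day Number of the source date = 2413341.
Converting JDN 2413341 to the Hebrew calendar gives 4 Sivan 5655 AM.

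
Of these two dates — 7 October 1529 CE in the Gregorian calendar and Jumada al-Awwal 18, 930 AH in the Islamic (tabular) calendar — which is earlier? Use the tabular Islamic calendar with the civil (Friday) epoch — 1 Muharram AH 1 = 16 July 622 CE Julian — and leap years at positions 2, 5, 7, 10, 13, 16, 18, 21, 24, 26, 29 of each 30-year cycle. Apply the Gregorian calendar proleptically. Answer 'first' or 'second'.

First date → JDN 2279795; second date → JDN 2277782.
JDN 2277782 < JDN 2279795, so the second date is earlier.

second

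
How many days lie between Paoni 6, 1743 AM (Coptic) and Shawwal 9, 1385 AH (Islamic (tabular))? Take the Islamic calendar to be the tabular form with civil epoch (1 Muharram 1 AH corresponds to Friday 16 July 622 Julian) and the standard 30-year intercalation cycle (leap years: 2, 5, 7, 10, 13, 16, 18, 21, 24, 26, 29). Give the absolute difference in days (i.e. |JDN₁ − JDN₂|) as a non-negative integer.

22413

JDN of the first date = 2461570.
JDN of the second date = 2439157.
|2439157 − 2461570| = 22413.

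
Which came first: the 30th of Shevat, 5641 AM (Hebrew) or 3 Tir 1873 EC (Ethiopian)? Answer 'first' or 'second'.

second

Converting both to JDN: 2408111 vs 2408091; the smaller is the second.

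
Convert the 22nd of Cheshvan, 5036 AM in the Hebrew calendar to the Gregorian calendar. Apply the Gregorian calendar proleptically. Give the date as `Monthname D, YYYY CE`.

Julian Day Number of the source date = 2187068.
Converting JDN 2187068 to the Gregorian calendar gives 20 November 1275 CE.

November 20, 1275 CE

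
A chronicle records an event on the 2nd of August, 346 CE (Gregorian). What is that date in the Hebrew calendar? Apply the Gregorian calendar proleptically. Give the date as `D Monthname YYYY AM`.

26 Av 4106 AM

Both dates share Julian Day Number 1847647; in the Hebrew calendar that is 26 Av 4106 AM.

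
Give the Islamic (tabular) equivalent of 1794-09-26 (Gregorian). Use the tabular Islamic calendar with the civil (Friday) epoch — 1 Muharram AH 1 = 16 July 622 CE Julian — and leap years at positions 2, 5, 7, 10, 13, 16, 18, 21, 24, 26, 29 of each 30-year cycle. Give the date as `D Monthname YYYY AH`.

Both dates share Julian Day Number 2376574; in the tabular Islamic calendar that is 1 Rabi' al-Awwal 1209 AH.

1 Rabi' al-Awwal 1209 AH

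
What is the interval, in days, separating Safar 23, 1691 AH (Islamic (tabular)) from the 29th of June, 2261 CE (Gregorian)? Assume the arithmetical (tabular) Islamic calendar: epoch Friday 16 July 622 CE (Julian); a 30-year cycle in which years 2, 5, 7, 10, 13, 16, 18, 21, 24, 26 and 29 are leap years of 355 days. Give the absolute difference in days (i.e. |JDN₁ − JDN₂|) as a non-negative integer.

319

JDN of the first date = 2547372.
JDN of the second date = 2547053.
|2547053 − 2547372| = 319.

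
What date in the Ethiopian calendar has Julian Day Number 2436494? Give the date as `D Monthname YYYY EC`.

The Gregorian equivalent of JDN 2436494 is 17 October 1958.
In the Ethiopian calendar that day is 7 Tikimt 1951 EC.

7 Tikimt 1951 EC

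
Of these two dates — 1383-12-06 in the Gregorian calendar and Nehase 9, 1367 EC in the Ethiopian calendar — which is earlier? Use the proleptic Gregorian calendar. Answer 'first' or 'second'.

second

The two dates have Julian Day Numbers 2226530 and 2223490 respectively.
Since 2223490 < 2226530, the second date comes first.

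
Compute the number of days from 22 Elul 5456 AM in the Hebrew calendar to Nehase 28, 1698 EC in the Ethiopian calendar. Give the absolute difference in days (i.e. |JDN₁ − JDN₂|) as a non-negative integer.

JDN of the first date = 2340774.
JDN of the second date = 2344407.
|2344407 − 2340774| = 3633.

3633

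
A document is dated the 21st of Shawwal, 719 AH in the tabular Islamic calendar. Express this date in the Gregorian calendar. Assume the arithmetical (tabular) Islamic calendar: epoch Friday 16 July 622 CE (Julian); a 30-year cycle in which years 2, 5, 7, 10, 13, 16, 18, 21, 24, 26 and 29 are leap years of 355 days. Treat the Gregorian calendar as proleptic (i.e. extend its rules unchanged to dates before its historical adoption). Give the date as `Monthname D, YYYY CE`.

Both dates share Julian Day Number 2203161; in the Gregorian calendar that is 13 December 1319 CE.

December 13, 1319 CE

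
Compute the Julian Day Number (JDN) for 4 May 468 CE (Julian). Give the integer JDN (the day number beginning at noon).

In the proleptic Gregorian calendar the same day is 5 May 468.
JDN 2299161 is 15 October 1582 CE (Gregorian); the target day is −407042 days from there, so JDN = 1892119.

1892119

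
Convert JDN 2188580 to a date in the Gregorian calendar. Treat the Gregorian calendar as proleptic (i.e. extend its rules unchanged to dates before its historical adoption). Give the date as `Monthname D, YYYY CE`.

January 10, 1280 CE

Counting from JDN 2299161 = 15 Oct 1582 gives an offset of -110581 days.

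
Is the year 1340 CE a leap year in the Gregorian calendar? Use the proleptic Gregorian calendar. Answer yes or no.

1340 is divisible by 4 and not by 100, so it is a leap year.

yes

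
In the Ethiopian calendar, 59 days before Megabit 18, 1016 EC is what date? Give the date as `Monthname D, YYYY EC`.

JDN of Megabit 18, 1016 EC = 2095147.
2095147 − 59 = 2095088.
JDN 2095088 in the Ethiopian calendar is Tir 19, 1016 EC.

Tir 19, 1016 EC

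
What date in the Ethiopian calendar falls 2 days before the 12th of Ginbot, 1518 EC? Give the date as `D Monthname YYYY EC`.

10 Ginbot 1518 EC

JDN of the 12th of Ginbot, 1518 EC = 2278556.
2278556 − 2 = 2278554.
JDN 2278554 in the Ethiopian calendar is 10 Ginbot 1518 EC.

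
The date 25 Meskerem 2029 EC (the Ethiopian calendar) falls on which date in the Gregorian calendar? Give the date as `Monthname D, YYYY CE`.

October 5, 2036 CE

Julian Day Number of the source date = 2464972.
Converting JDN 2464972 to the Gregorian calendar gives 5 October 2036 CE.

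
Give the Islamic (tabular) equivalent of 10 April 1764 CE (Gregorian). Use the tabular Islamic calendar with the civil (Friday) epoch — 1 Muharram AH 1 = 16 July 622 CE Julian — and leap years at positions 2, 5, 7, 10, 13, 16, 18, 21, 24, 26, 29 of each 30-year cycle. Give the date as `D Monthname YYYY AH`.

8 Shawwal 1177 AH

Julian Day Number of the source date = 2365448.
Converting JDN 2365448 to the tabular Islamic calendar gives 8 Shawwal 1177 AH.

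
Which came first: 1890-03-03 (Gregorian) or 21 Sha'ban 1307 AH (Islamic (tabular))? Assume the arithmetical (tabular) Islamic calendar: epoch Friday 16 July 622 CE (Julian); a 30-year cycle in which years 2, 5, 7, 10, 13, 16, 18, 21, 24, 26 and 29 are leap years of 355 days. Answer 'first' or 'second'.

Converting both to JDN: 2411430 vs 2411470; the smaller is the first.

first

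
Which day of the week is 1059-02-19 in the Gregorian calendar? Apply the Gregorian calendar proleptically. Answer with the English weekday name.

2107901 ≡ 5 (mod 7); counting from Monday = 0 gives Saturday.

Saturday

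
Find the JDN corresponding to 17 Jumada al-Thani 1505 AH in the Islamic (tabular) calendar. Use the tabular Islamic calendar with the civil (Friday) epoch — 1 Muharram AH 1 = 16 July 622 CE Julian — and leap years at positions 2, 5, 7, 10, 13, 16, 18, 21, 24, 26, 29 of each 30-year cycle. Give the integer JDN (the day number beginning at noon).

2481571

In the Gregorian calendar the same day is 17 March 2082.
JDN 2451545 is 1 January 2000 CE (Gregorian); the target day is +30026 days from there, so JDN = 2481571.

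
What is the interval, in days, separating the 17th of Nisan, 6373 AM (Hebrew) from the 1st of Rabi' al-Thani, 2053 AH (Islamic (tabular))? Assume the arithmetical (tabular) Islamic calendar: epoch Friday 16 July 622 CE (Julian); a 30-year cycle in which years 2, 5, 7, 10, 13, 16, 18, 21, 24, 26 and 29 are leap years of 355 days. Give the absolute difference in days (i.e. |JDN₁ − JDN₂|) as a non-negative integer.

132

First date → JDN 2675557; second date → JDN 2675689.
The interval is |2675557 − 2675689| = 132 days.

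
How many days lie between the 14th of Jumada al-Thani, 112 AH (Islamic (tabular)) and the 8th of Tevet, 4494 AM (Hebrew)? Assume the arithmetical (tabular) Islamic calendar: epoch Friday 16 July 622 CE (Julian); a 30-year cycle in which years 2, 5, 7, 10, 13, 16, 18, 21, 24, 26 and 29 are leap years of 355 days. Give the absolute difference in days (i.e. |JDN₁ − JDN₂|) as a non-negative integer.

First date → JDN 1987936; second date → JDN 1989140.
The interval is |1987936 − 1989140| = 1204 days.

1204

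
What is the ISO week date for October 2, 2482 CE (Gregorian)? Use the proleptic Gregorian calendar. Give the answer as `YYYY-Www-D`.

The weekday is Friday (ISO weekday 5).
That Friday belongs to ISO week 40 of ISO year 2482.

2482-W40-5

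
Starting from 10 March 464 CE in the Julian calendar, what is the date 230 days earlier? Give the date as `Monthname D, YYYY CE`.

July 24, 463 CE

Counting 230 days back from JDN 1890603 reaches JDN 1890373, which is July 24, 463 CE.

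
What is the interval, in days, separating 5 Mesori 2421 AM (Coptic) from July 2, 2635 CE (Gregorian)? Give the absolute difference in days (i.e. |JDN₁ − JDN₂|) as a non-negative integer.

First date → JDN 2709269; second date → JDN 2683656.
The interval is |2709269 − 2683656| = 25613 days.

25613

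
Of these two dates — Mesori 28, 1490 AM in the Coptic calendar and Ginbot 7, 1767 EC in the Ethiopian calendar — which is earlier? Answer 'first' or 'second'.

first

Converting both to JDN: 2369244 vs 2369498; the smaller is the first.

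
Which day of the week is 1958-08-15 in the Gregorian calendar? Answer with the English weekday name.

Since JDN mod 7 = 4 (0 = Monday), the day is Friday.

Friday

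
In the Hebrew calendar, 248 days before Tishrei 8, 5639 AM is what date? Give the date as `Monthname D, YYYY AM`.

Shevat 26, 5638 AM

JDN of Tishrei 8, 5639 AM = 2407263.
2407263 − 248 = 2407015.
JDN 2407015 in the Hebrew calendar is Shevat 26, 5638 AM.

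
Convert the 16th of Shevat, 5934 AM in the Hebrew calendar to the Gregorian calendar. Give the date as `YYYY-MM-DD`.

2174-01-18

Both dates share Julian Day Number 2515115; in the Gregorian calendar that is 18 January 2174 CE.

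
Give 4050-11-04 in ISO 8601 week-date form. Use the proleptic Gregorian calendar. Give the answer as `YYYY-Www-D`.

The weekday is Friday (ISO weekday 5).
That Friday belongs to ISO week 44 of ISO year 4050.

4050-W44-5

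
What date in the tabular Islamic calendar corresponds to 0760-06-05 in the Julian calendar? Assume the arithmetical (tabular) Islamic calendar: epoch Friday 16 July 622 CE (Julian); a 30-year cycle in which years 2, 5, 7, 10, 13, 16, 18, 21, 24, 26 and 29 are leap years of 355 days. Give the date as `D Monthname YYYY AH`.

Both dates share Julian Day Number 1998804; in the tabular Islamic calendar that is 15 Safar 143 AH.

15 Safar 143 AH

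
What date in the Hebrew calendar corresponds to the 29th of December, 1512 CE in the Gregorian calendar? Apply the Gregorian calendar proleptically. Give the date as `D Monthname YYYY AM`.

Julian Day Number of the source date = 2273669.
Converting JDN 2273669 to the Hebrew calendar gives 10 Tevet 5273 AM.

10 Tevet 5273 AM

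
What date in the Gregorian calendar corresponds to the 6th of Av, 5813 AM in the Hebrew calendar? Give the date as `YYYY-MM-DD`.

Julian Day Number of the source date = 2471105.
Converting JDN 2471105 to the Gregorian calendar gives 21 July 2053 CE.

2053-07-21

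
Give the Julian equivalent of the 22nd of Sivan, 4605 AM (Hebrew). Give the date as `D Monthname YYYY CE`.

Julian Day Number of the source date = 2029845.
Converting JDN 2029845 to the Julian calendar gives 31 May 845 CE.

31 May 845 CE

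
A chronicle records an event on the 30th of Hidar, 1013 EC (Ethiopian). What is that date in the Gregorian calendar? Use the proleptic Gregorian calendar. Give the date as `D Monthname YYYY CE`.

Both dates share Julian Day Number 2093943; in the Gregorian calendar that is 2 December 1020 CE.

2 December 1020 CE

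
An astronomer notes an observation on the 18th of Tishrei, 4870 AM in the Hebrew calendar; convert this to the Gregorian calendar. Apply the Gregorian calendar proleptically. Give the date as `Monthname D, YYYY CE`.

Julian Day Number of the source date = 2126377.
Converting JDN 2126377 to the Gregorian calendar gives 21 September 1109 CE.

September 21, 1109 CE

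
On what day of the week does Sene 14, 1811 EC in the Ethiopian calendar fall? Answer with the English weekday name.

Equivalently 20 June 1819 Gregorian, JDN 2385606.
2385606 ≡ 6 (mod 7); counting from Monday = 0 gives Sunday.

Sunday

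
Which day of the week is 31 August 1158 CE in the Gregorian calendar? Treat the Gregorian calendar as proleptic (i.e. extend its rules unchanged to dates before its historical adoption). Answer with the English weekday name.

Sunday

JDN 2144253 mod 7 = 6, and JDN 0 was a Monday, so this is a Sunday.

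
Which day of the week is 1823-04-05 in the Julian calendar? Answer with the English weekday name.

Thursday

This is JDN 2387003 (17 April 1823 Gregorian).
2387003 ≡ 3 (mod 7); counting from Monday = 0 gives Thursday.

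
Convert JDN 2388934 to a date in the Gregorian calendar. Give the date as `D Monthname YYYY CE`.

30 July 1828 CE

JDN 2451545 is 1 Jan 2000; 2388934 is −62611 days from there.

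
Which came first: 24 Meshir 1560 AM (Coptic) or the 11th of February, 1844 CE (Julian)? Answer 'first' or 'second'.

Converting both to JDN: 2394628 vs 2394620; the smaller is the second.

second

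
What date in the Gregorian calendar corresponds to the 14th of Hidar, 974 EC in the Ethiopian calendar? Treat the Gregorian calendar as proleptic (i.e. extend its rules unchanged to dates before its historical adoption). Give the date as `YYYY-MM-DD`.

0981-11-15

Both dates share Julian Day Number 2079682; in the Gregorian calendar that is 15 November 981 CE.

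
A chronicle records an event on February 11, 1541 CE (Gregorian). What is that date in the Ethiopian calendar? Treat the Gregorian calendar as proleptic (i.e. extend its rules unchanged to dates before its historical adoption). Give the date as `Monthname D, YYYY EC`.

Julian Day Number of the source date = 2283940.
Converting JDN 2283940 to the Ethiopian calendar gives 7 Yekatit 1533 EC.

Yekatit 7, 1533 EC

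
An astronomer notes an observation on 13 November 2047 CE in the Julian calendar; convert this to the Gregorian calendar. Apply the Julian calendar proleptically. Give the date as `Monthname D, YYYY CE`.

November 26, 2047 CE

At this point the Julian calendar is 13 days behind the Gregorian.
13 November 2047 Julian + 13 days → 26 November 2047 Gregorian.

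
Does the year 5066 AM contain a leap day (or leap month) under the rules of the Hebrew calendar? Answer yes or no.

no

Hebrew year 5066 is year 12 of its 19-year Metonic cycle; leap years are at positions 3, 6, 8, 11, 14, 17, 19, so it is a common year (12 months).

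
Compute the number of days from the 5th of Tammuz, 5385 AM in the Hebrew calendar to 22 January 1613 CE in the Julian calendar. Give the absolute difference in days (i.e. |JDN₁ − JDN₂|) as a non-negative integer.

JDN of the first date = 2314770.
JDN of the second date = 2310228.
|2310228 − 2314770| = 4542.

4542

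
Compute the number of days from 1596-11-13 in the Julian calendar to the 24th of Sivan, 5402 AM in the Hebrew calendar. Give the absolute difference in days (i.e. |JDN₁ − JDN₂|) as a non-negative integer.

First date → JDN 2304314; second date → JDN 2320961.
The interval is |2304314 − 2320961| = 16647 days.

16647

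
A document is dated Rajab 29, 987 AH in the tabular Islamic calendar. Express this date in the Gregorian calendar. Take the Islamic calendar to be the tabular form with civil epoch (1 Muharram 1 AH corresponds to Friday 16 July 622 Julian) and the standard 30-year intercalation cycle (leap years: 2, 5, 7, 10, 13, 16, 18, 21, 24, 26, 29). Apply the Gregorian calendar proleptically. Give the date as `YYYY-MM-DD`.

1579-10-01

Both dates share Julian Day Number 2298051; in the Gregorian calendar that is 1 October 1579 CE.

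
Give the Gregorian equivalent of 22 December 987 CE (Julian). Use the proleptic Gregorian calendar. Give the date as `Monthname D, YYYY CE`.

The Julian–Gregorian offset here is 5 days (Julian trailing).
22 December 987 Julian + 5 days → 27 December 987 Gregorian.

December 27, 987 CE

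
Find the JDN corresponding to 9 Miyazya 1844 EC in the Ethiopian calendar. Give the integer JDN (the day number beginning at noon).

In the Gregorian calendar the same day is 16 April 1852.
JDN 2451545 is 1 January 2000 CE (Gregorian); the target day is −53950 days from there, so JDN = 2397595.

2397595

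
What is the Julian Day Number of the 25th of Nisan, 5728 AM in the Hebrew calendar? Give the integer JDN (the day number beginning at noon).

Equivalently 23 April 1968 (Gregorian).
JDN 2299161 is 15 October 1582 CE (Gregorian); the target day is +140809 days from there, so JDN = 2439970.

2439970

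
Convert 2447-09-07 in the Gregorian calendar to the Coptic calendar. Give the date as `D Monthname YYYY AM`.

Julian Day Number of the source date = 2615058.
Converting JDN 2615058 to the Coptic calendar gives 29 Mesori 2163 AM.

29 Mesori 2163 AM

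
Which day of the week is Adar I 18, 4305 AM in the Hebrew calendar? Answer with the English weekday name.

In the proleptic Gregorian calendar this is 18 February 545 (JDN 1920166).
JDN 1920166 mod 7 = 3, and JDN 0 was a Monday, so this is a Thursday.

Thursday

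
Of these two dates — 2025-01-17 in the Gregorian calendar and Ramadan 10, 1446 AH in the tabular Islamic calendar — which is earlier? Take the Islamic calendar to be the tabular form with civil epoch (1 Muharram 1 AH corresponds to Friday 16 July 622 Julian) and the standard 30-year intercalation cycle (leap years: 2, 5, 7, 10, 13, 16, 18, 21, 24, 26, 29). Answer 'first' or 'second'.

first

The two dates have Julian Day Numbers 2460693 and 2460745 respectively.
Since 2460693 < 2460745, the first date comes first.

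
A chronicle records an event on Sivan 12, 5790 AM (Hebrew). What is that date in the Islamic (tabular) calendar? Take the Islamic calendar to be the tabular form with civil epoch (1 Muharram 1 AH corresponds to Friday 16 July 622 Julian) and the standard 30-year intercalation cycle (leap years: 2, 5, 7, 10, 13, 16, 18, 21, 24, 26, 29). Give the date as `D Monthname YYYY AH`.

11 Safar 1452 AH

Julian Day Number of the source date = 2462666.
Converting JDN 2462666 to the tabular Islamic calendar gives 11 Safar 1452 AH.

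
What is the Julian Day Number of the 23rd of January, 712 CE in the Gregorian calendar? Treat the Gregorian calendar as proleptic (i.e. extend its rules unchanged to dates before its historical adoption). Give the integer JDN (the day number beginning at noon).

1981134

JDN 2400001 is 17 November 1858 CE (Gregorian), MJD 0; the target day is −418867 days from there, so JDN = 1981134.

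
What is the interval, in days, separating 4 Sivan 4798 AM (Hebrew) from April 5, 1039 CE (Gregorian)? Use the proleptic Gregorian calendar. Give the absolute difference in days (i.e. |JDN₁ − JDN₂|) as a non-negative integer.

324

First date → JDN 2100317; second date → JDN 2100641.
The interval is |2100317 − 2100641| = 324 days.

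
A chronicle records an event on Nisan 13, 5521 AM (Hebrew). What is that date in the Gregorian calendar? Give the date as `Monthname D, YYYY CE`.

April 17, 1761 CE

Julian Day Number of the source date = 2364359.
Converting JDN 2364359 to the Gregorian calendar gives 17 April 1761 CE.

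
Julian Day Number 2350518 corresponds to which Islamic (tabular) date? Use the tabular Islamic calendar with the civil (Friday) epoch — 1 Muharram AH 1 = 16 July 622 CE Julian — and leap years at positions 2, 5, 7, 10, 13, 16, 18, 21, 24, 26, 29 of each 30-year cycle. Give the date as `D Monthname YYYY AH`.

JDN 2350518 is 26 May 1723 in the Gregorian calendar.
In the tabular Islamic calendar that day is 20 Sha'ban 1135 AH.

20 Sha'ban 1135 AH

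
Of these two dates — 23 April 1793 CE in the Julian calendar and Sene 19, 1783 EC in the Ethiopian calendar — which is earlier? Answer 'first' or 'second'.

Converting both to JDN: 2376064 vs 2375384; the smaller is the second.

second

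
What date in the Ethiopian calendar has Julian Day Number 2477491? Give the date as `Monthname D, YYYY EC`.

The Gregorian equivalent of JDN 2477491 is 14 January 2071.
In the Ethiopian calendar that day is Tir 6, 2063 EC.

Tir 6, 2063 EC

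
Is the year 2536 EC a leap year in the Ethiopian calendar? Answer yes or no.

no

2536 mod 4 = 0; in the Ethiopian calendar a year is leap when year mod 4 = 3, so it is a common year.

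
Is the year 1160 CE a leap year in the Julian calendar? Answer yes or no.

1160 mod 4 = 0, so it is a leap year in the Julian calendar.

yes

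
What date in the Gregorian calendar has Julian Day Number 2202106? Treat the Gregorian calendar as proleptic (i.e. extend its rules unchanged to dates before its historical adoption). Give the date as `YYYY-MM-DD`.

1317-01-22

Counting from JDN 2299161 = 15 Oct 1582 gives an offset of -97055 days.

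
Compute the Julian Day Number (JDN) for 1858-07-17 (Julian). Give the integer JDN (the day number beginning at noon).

2399890

In the Gregorian calendar the same day is 29 July 1858.
JDN 2299161 is 15 October 1582 CE (Gregorian); the target day is +100729 days from there, so JDN = 2399890.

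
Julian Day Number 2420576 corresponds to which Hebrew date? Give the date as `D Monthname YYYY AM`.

The Gregorian equivalent of JDN 2420576 is 19 March 1915.
In the Hebrew calendar that day is 4 Nisan 5675 AM.

4 Nisan 5675 AM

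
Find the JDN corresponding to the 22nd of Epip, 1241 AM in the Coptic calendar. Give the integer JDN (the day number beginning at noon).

2278261

In the proleptic Gregorian calendar the same day is 26 July 1525.
JDN 2400001 is 17 November 1858 CE (Gregorian), MJD 0; the target day is −121740 days from there, so JDN = 2278261.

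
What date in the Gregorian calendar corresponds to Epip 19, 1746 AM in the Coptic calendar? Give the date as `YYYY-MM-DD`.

Julian Day Number of the source date = 2462709.
Converting JDN 2462709 to the Gregorian calendar gives 26 July 2030 CE.

2030-07-26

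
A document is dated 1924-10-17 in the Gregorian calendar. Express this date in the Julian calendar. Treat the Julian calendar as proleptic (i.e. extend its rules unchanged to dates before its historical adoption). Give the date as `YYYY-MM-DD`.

At this point the Julian calendar is 13 days behind the Gregorian.
17 October 1924 Gregorian − 13 days → 4 October 1924 Julian.

1924-10-04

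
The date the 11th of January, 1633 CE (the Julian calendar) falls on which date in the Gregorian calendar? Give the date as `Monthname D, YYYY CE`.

At this point the Julian calendar is 10 days behind the Gregorian.
11 January 1633 Julian + 10 days → 21 January 1633 Gregorian.

January 21, 1633 CE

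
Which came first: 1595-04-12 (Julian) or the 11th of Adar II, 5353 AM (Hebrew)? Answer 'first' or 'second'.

Converting both to JDN: 2303733 vs 2302965; the smaller is the second.

second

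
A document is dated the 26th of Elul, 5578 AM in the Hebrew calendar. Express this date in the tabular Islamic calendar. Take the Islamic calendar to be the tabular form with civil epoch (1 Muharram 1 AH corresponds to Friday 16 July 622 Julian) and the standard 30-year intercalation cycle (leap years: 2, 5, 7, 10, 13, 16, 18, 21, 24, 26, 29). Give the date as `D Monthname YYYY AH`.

26 Dhu al-Qa'dah 1233 AH

Julian Day Number of the source date = 2385340.
Converting JDN 2385340 to the tabular Islamic calendar gives 26 Dhu al-Qa'dah 1233 AH.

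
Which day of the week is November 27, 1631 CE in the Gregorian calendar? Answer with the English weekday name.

Thursday

Since JDN mod 7 = 3 (0 = Monday), the day is Thursday.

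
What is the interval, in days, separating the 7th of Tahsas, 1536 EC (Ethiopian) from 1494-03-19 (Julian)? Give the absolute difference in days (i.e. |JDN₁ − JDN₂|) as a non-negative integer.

18157

JDN of the first date = 2284976.
JDN of the second date = 2266819.
|2266819 − 2284976| = 18157.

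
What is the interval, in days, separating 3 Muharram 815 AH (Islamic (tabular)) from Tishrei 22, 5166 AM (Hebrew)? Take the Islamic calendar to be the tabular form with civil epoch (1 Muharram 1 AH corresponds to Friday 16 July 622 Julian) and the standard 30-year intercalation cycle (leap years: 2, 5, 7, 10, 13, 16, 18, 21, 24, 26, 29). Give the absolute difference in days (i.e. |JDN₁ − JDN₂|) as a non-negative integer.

First date → JDN 2236896; second date → JDN 2234492.
The interval is |2236896 − 2234492| = 2404 days.

2404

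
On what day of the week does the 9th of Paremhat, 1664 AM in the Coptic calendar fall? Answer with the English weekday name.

Thursday

This is JDN 2432629 (18 March 1948 Gregorian).
Since JDN mod 7 = 3 (0 = Monday), the day is Thursday.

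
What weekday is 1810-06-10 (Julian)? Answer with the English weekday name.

This is JDN 2382321 (22 June 1810 Gregorian).
JDN 2382321 mod 7 = 4, and JDN 0 was a Monday, so this is a Friday.

Friday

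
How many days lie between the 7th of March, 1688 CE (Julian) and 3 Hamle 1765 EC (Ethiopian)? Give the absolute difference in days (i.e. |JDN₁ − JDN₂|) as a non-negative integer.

First date → JDN 2337666; second date → JDN 2368824.
The interval is |2337666 − 2368824| = 31158 days.

31158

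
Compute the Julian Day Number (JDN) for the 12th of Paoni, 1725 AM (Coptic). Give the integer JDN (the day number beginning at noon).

2455002

In the Gregorian calendar the same day is 19 June 2009.
JDN 2400001 is 17 November 1858 CE (Gregorian), MJD 0; the target day is +55001 days from there, so JDN = 2455002.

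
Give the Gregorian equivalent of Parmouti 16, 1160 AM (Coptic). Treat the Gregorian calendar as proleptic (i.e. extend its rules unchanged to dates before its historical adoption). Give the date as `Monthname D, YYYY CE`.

Both dates share Julian Day Number 2248580; in the Gregorian calendar that is 20 April 1444 CE.

April 20, 1444 CE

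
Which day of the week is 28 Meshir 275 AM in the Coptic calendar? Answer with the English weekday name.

Saturday

In the proleptic Gregorian calendar this is 24 February 559 (JDN 1925285).
1925285 ≡ 5 (mod 7); counting from Monday = 0 gives Saturday.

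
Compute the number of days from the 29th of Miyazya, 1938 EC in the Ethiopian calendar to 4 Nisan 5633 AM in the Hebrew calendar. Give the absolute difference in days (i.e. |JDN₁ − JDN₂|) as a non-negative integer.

26698

JDN of the first date = 2431948.
JDN of the second date = 2405250.
|2405250 − 2431948| = 26698.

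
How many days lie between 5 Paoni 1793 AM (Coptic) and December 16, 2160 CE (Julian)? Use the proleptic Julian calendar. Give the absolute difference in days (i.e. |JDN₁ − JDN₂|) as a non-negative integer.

JDN of the first date = 2479832.
JDN of the second date = 2510348.
|2510348 − 2479832| = 30516.

30516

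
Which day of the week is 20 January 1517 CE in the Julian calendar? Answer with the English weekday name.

Tuesday

This is JDN 2275162 (30 January 1517 Gregorian).
2275162 ≡ 1 (mod 7); counting from Monday = 0 gives Tuesday.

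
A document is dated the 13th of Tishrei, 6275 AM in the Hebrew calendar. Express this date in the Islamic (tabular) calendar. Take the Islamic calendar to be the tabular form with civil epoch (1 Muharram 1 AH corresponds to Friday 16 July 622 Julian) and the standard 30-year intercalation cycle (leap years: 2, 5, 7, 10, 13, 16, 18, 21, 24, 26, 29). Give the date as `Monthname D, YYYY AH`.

Rabi' al-Thani 13, 1951 AH

The source date corresponds to 4 October 2514 in the Gregorian calendar (JDN 2639556).
That day falls on 13 Rabi' al-Thani 1951 AH in the tabular Islamic calendar.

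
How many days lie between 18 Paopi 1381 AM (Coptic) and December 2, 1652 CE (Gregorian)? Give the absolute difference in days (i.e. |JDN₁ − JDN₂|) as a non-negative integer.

4345

First date → JDN 2329122; second date → JDN 2324777.
The interval is |2329122 − 2324777| = 4345 days.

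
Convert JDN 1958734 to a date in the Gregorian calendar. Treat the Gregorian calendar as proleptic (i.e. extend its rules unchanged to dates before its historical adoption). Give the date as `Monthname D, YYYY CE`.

Counting from JDN 2299161 = 15 Oct 1582 gives an offset of -340427 days.

September 24, 650 CE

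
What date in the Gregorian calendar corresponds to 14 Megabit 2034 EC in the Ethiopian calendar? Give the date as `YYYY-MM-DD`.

2042-03-23

Both dates share Julian Day Number 2466967; in the Gregorian calendar that is 23 March 2042 CE.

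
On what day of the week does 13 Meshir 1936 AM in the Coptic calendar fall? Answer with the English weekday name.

Wednesday

Equivalently 23 February 2220 Gregorian, JDN 2531951.
JDN 2531951 mod 7 = 2, and JDN 0 was a Monday, so this is a Wednesday.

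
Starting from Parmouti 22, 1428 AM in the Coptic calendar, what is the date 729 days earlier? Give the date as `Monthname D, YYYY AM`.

Parmouti 24, 1426 AM

Counting 729 days back from JDN 2346473 reaches JDN 2345744, which is Parmouti 24, 1426 AM.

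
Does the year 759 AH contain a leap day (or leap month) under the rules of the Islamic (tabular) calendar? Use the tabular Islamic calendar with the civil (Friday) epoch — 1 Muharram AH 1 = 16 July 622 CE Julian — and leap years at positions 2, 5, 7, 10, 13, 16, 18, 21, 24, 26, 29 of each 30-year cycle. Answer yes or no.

no

Year 759 AH is year 9 of its 30-year cycle; leap positions are 2, 5, 7, 10, 13, 16, 18, 21, 24, 26, 29, so it is a common year (354 days).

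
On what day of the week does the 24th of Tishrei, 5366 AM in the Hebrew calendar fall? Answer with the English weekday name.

Thursday

In the Gregorian calendar this is 6 October 1605 (JDN 2307553).
JDN 2307553 mod 7 = 3, and JDN 0 was a Monday, so this is a Thursday.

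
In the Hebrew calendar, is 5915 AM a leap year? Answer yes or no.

Hebrew year 5915 is year 6 of its 19-year Metonic cycle; leap years are at positions 3, 6, 8, 11, 14, 17, 19, so it is a leap year (13 months).

yes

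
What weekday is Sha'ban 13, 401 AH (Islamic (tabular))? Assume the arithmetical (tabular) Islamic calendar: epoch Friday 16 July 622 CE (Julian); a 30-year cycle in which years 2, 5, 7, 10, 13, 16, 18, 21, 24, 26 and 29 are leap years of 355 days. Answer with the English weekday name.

This is JDN 2090406 (28 March 1011 Gregorian).
2090406 ≡ 3 (mod 7); counting from Monday = 0 gives Thursday.

Thursday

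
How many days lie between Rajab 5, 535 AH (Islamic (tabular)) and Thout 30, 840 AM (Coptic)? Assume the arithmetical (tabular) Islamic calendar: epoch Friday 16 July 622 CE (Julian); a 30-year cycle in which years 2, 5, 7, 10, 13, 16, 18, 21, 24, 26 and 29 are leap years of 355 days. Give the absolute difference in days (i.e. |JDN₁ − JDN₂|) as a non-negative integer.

JDN of the first date = 2137853.
JDN of the second date = 2131504.
|2131504 − 2137853| = 6349.

6349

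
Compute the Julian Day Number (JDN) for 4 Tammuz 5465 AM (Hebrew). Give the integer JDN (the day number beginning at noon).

2343975

Equivalently 26 June 1705 (Gregorian).
JDN 2451545 is 1 January 2000 CE (Gregorian); the target day is −107570 days from there, so JDN = 2343975.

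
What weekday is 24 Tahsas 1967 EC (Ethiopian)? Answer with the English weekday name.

In the Gregorian calendar this is 2 January 1975 (JDN 2442415).
2442415 ≡ 3 (mod 7); counting from Monday = 0 gives Thursday.

Thursday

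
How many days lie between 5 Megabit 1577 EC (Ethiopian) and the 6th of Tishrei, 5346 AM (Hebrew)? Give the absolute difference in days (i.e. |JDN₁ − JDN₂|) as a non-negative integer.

202

First date → JDN 2300039; second date → JDN 2300241.
The interval is |2300039 − 2300241| = 202 days.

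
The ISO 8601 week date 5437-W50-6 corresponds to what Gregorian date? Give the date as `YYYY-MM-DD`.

5437-12-16

ISO week 1 of 5437 is the week containing the first Thursday of 5437.
Week 50, day 6 (Saturday) lands on 5437-12-16.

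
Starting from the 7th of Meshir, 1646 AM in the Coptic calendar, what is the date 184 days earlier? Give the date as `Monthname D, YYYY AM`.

Mesori 8, 1645 AM

Counting 184 days back from JDN 2426022 reaches JDN 2425838, which is Mesori 8, 1645 AM.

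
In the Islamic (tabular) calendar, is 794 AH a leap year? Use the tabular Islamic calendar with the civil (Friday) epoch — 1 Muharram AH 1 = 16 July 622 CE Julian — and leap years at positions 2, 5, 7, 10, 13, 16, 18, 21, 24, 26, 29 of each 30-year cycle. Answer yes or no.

Year 794 AH is year 14 of its 30-year cycle; leap positions are 2, 5, 7, 10, 13, 16, 18, 21, 24, 26, 29, so it is a common year (354 days).

no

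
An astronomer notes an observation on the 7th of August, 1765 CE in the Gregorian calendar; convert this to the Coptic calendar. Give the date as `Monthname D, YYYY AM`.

Both dates share Julian Day Number 2365932; in the Coptic calendar that is 3 Mesori 1481 AM.

Mesori 3, 1481 AM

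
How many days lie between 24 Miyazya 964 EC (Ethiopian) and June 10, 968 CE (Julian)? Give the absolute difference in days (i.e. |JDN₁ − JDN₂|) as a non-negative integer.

JDN of the first date = 2076190.
JDN of the second date = 2074781.
|2074781 − 2076190| = 1409.

1409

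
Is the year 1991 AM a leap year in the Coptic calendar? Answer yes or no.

1991 mod 4 = 3; in the Coptic calendar a year is leap when year mod 4 = 3, so it is a leap year.

yes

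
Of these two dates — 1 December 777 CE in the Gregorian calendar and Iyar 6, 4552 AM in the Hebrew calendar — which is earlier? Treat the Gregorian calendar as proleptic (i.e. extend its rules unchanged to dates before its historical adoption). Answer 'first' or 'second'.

first

First date → JDN 2005188; second date → JDN 2010459.
JDN 2005188 < JDN 2010459, so the first date is earlier.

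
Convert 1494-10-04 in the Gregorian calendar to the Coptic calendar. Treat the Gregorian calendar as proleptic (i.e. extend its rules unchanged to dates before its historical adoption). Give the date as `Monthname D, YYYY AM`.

Julian Day Number of the source date = 2267009.
Converting JDN 2267009 to the Coptic calendar gives 28 Thout 1211 AM.

Thout 28, 1211 AM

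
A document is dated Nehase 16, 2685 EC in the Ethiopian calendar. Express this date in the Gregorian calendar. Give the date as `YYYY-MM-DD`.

Julian Day Number of the source date = 2704897.
Converting JDN 2704897 to the Gregorian calendar gives 27 August 2693 CE.

2693-08-27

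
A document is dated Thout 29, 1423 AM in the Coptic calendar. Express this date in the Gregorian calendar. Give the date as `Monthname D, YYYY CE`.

October 7, 1706 CE

Julian Day Number of the source date = 2344443.
Converting JDN 2344443 to the Gregorian calendar gives 7 October 1706 CE.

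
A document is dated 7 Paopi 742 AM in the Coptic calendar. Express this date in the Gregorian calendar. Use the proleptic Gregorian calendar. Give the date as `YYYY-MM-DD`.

Julian Day Number of the source date = 2095716.
Converting JDN 2095716 to the Gregorian calendar gives 10 October 1025 CE.

1025-10-10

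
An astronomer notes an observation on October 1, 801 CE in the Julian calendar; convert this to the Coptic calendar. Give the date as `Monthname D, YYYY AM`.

Paopi 4, 518 AM

Both dates share Julian Day Number 2013897; in the Coptic calendar that is 4 Paopi 518 AM.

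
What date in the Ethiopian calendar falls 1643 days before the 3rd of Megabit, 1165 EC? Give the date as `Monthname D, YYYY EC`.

Meskerem 1, 1161 EC

JDN of the 3rd of Megabit, 1165 EC = 2149554.
2149554 − 1643 = 2147911.
JDN 2147911 in the Ethiopian calendar is Meskerem 1, 1161 EC.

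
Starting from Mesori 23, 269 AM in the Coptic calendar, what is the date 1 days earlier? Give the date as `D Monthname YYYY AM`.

The starting date is JDN 1923269; 1923269 − 1 = 1923268.
JDN 1923268 corresponds to 22 Mesori 269 AM.

22 Mesori 269 AM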